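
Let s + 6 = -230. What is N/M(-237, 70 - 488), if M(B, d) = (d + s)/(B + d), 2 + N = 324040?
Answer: 106122445/327 ≈ 3.2453e+5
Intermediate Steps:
s = -236 (s = -6 - 230 = -236)
N = 324038 (N = -2 + 324040 = 324038)
M(B, d) = (-236 + d)/(B + d) (M(B, d) = (d - 236)/(B + d) = (-236 + d)/(B + d))
N/M(-237, 70 - 488) = 324038/(((-236 + (70 - 488))/(-237 + (70 - 488)))) = 324038/(((-236 - 418)/(-237 - 418))) = 324038/((-654/(-655))) = 324038/((-1/655*(-654))) = 324038/(654/655) = 324038*(655/654) = 106122445/327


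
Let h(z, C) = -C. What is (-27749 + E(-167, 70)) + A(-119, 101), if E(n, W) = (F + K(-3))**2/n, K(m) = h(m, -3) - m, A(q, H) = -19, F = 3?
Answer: -4637337/167 ≈ -27769.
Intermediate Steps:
K(m) = 3 - m (K(m) = -1*(-3) - m = 3 - m)
E(n, W) = 81/n (E(n, W) = (3 + (3 - 1*(-3)))**2/n = (3 + (3 + 3))**2/n = (3 + 6)**2/n = 9**2/n = 81/n)
(-27749 + E(-167, 70)) + A(-119, 101) = (-27749 + 81/(-167)) - 19 = (-27749 + 81*(-1/167)) - 19 = (-27749 - 81/167) - 19 = -4634164/167 - 19 = -4637337/167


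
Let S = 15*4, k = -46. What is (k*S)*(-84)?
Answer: 231840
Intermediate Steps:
S = 60
(k*S)*(-84) = -46*60*(-84) = -2760*(-84) = 231840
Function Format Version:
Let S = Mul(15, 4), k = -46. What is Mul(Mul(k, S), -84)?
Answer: 231840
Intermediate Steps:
S = 60
Mul(Mul(k, S), -84) = Mul(Mul(-46, 60), -84) = Mul(-2760, -84) = 231840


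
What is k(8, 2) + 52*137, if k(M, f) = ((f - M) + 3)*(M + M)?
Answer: 7076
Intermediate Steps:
k(M, f) = 2*M*(3 + f - M) (k(M, f) = (3 + f - M)*(2*M) = 2*M*(3 + f - M))
k(8, 2) + 52*137 = 2*8*(3 + 2 - 1*8) + 52*137 = 2*8*(3 + 2 - 8) + 7124 = 2*8*(-3) + 7124 = -48 + 7124 = 7076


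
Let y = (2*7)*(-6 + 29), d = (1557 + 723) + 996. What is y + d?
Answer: 3598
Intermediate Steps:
d = 3276 (d = 2280 + 996 = 3276)
y = 322 (y = 14*23 = 322)
y + d = 322 + 3276 = 3598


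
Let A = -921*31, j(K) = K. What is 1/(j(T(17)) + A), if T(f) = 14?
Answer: -1/28537 ≈ -3.5042e-5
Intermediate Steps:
A = -28551
1/(j(T(17)) + A) = 1/(14 - 28551) = 1/(-28537) = -1/28537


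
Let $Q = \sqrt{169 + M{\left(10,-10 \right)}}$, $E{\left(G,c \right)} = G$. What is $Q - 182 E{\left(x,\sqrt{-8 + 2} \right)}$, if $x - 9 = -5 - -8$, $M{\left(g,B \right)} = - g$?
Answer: $-2184 + \sqrt{159} \approx -2171.4$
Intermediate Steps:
$x = 12$ ($x = 9 - -3 = 9 + \left(-5 + 8\right) = 9 + 3 = 12$)
$Q = \sqrt{159}$ ($Q = \sqrt{169 - 10} = \sqrt{159} \approx 12.61$)
$Q - 182 E{\left(x,\sqrt{-8 + 2} \right)} = \sqrt{159} - 2184 = -2184 + \sqrt{159}$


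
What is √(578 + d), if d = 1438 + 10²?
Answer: 46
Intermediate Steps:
d = 1538 (d = 1438 + 100 = 1538)
√(578 + d) = √(578 + 1538) = √2116 = 46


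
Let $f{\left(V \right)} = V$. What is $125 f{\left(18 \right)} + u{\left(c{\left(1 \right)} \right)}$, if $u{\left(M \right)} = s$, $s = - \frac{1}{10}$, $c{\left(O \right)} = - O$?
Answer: $\frac{22499}{10} \approx 2249.9$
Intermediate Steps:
$s = - \frac{1}{10}$ ($s = \left(-1\right) \frac{1}{10} = - \frac{1}{10} \approx -0.1$)
$u{\left(M \right)} = - \frac{1}{10}$
$125 f{\left(18 \right)} + u{\left(c{\left(1 \right)} \right)} = 125 \cdot 18 - \frac{1}{10} = 2250 - \frac{1}{10} = \frac{22499}{10}$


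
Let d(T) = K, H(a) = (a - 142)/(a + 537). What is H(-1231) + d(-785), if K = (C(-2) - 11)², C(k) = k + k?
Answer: 157523/694 ≈ 226.98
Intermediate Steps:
C(k) = 2*k
H(a) = (-142 + a)/(537 + a)
K = 225 (K = (2*(-2) - 11)² = (-4 - 11)² = (-15)² = 225)
d(T) = 225
H(-1231) + d(-785) = (-142 - 1231)/(537 - 1231) + 225 = -1373/(-694) + 225 = -1/694*(-1373) + 225 = 1373/694 + 225 = 157523/694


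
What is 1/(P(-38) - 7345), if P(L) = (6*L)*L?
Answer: 1/1319 ≈ 0.00075815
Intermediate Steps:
P(L) = 6*L**2
1/(P(-38) - 7345) = 1/(6*(-38)**2 - 7345) = 1/(6*1444 - 7345) = 1/(8664 - 7345) = 1/1319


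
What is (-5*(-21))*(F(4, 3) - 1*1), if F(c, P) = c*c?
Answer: 1575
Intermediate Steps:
F(c, P) = c²
(-5*(-21))*(F(4, 3) - 1*1) = (-5*(-21))*(4² - 1*1) = 105*(16 - 1) = 105*15 = 1575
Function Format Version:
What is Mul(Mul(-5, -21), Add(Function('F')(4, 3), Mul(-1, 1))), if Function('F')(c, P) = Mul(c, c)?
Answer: 1575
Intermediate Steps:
Function('F')(c, P) = Pow(c, 2)
Mul(Mul(-5, -21), Add(Function('F')(4, 3), Mul(-1, 1))) = Mul(Mul(-5, -21), Add(Pow(4, 2), Mul(-1, 1))) = Mul(105, Add(16, -1)) = Mul(105, 15) = 1575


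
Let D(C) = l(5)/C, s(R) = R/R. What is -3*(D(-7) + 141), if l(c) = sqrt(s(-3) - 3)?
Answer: -423 + 3*I*sqrt(2)/7 ≈ -423.0 + 0.60609*I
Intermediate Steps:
s(R) = 1
l(c) = I*sqrt(2) (l(c) = sqrt(1 - 3) = sqrt(-2) = I*sqrt(2))
D(C) = I*sqrt(2)/C (D(C) = (I*sqrt(2))/C = I*sqrt(2)/C)
-3*(D(-7) + 141) = -3*(I*sqrt(2)/(-7) + 141) = -3*(I*sqrt(2)*(-1/7) + 141) = -3*(-I*sqrt(2)/7 + 141) = -3*(141 - I*sqrt(2)/7) = -423 + 3*I*sqrt(2)/7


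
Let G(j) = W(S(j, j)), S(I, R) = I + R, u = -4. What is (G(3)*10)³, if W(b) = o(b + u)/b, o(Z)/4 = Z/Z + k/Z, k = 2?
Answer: 64000/27 ≈ 2370.4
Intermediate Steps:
o(Z) = 4 + 8/Z (o(Z) = 4*(Z/Z + 2/Z) = 4*(1 + 2/Z) = 4 + 8/Z)
W(b) = (4 + 8/(-4 + b))/b (W(b) = (4 + 8/(b - 4))/b = (4 + 8/(-4 + b))/b)
G(j) = 2*(-2 + 2*j)/(j*(-4 + 2*j)) (G(j) = 4*(-2 + (j + j))/((j + j)*(-4 + (j + j))) = 4*(-2 + 2*j)/(((2*j))*(-4 + 2*j)) = 4*(1/(2*j))*(-2 + 2*j)/(-4 + 2*j) = 2*(-2 + 2*j)/(j*(-4 + 2*j)))
(G(3)*10)³ = ((2*(-1 + 3)/(3*(-2 + 3)))*10)³ = ((2*(⅓)*2/1)*10)³ = ((2*(⅓)*1*2)*10)³ = ((4/3)*10)³ = (40/3)³ = 64000/27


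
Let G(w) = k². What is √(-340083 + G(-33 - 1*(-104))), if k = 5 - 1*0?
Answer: I*√340058 ≈ 583.14*I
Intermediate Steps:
k = 5 (k = 5 + 0 = 5)
G(w) = 25 (G(w) = 5² = 25)
√(-340083 + G(-33 - 1*(-104))) = √(-340083 + 25) = √(-340058) = I*√340058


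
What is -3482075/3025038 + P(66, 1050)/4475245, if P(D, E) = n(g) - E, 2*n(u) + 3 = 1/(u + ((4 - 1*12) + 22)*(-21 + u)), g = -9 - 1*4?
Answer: -2540570088919789/2206659148042530 ≈ -1.1513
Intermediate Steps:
g = -13 (g = -9 - 4 = -13)
n(u) = -3/2 + 1/(2*(-294 + 15*u)) (n(u) = -3/2 + 1/(2*(u + ((4 - 1*12) + 22)*(-21 + u))) = -3/2 + 1/(2*(u + ((4 - 12) + 22)*(-21 + u))) = -3/2 + 1/(2*(u + (-8 + 22)*(-21 + u))) = -3/2 + 1/(2*(u + 14*(-21 + u))) = -3/2 + 1/(2*(u + (-294 + 14*u))) = -3/2 + 1/(2*(-294 + 15*u)))
P(D, E) = -734/489 - E (P(D, E) = (883 - 45*(-13))/(6*(-98 + 5*(-13))) - E = (883 + 585)/(6*(-98 - 65)) - E = (1/6)*1468/(-163) - E = (1/6)*(-1/163)*1468 - E = -734/489 - E)
-3482075/3025038 + P(66, 1050)/4475245 = -3482075/3025038 + (-734/489 - 1*1050)/4475245 = -3482075*1/3025038 + (-734/489 - 1050)*(1/4475245) = -3482075/3025038 - 514184/489*1/4475245 = -3482075/3025038 - 514184/2188394805 = -2540570088919789/2206659148042530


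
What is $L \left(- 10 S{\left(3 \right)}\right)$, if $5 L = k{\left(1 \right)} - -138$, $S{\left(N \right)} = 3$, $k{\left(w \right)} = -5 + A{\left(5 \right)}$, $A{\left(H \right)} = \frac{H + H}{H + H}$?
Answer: $-804$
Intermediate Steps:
$A{\left(H \right)} = 1$ ($A{\left(H \right)} = \frac{2 H}{2 H} = 2 H \frac{1}{2 H} = 1$)
$k{\left(w \right)} = -4$ ($k{\left(w \right)} = -5 + 1 = -4$)
$L = \frac{134}{5}$ ($L = \frac{-4 - -138}{5} = \frac{-4 + 138}{5} = \frac{1}{5} \cdot 134 = \frac{134}{5} \approx 26.8$)
$L \left(- 10 S{\left(3 \right)}\right) = \frac{134 \left(\left(-10\right) 3\right)}{5} = \frac{134}{5} \left(-30\right) = -804$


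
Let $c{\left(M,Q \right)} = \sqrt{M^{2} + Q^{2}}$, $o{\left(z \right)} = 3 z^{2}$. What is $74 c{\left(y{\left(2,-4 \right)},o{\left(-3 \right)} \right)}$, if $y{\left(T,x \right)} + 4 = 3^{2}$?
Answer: $74 \sqrt{754} \approx 2032.0$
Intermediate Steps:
$y{\left(T,x \right)} = 5$ ($y{\left(T,x \right)} = -4 + 3^{2} = -4 + 9 = 5$)
$74 c{\left(y{\left(2,-4 \right)},o{\left(-3 \right)} \right)} = 74 \sqrt{5^{2} + \left(3 \left(-3\right)^{2}\right)^{2}} = 74 \sqrt{25 + \left(3 \cdot 9\right)^{2}} = 74 \sqrt{25 + 27^{2}} = 74 \sqrt{25 + 729} = 74 \sqrt{754}$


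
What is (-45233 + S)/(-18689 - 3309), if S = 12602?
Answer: 32631/21998 ≈ 1.4834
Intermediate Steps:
(-45233 + S)/(-18689 - 3309) = (-45233 + 12602)/(-18689 - 3309) = -32631/(-21998) = -32631*(-1/21998) = 32631/21998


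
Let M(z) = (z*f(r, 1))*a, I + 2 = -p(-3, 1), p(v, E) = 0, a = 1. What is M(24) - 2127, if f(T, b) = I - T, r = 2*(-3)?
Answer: -2031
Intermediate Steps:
r = -6
I = -2 (I = -2 - 1*0 = -2 + 0 = -2)
f(T, b) = -2 - T
M(z) = 4*z (M(z) = (z*(-2 - 1*(-6)))*1 = (z*(-2 + 6))*1 = (z*4)*1 = (4*z)*1 = 4*z)
M(24) - 2127 = 4*24 - 2127 = 96 - 2127 = -2031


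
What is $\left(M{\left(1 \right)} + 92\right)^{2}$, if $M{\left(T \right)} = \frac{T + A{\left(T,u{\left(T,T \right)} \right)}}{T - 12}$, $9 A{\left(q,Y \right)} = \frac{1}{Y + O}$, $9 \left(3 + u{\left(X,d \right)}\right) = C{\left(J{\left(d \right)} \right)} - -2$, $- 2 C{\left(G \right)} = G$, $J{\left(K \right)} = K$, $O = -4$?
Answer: $\frac{127803025}{15129} \approx 8447.5$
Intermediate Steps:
$C{\left(G \right)} = - \frac{G}{2}$
$u{\left(X,d \right)} = - \frac{25}{9} - \frac{d}{18}$ ($u{\left(X,d \right)} = -3 + \frac{- \frac{d}{2} - -2}{9} = -3 + \frac{- \frac{d}{2} + 2}{9} = -3 + \frac{2 - \frac{d}{2}}{9} = -3 - \left(- \frac{2}{9} + \frac{d}{18}\right) = - \frac{25}{9} - \frac{d}{18}$)
$A{\left(q,Y \right)} = \frac{1}{9 \left(-4 + Y\right)}$ ($A{\left(q,Y \right)} = \frac{1}{9 \left(Y - 4\right)} = \frac{1}{9 \left(-4 + Y\right)}$)
$M{\left(T \right)} = \frac{T + \frac{1}{9 \left(- \frac{61}{9} - \frac{T}{18}\right)}}{-12 + T}$ ($M{\left(T \right)} = \frac{T + \frac{1}{9 \left(-4 - \left(\frac{25}{9} + \frac{T}{18}\right)\right)}}{T - 12} = \frac{T + \frac{1}{9 \left(- \frac{61}{9} - \frac{T}{18}\right)}}{-12 + T}$)
$\left(M{\left(1 \right)} + 92\right)^{2} = \left(\frac{-2 + 1 \left(122 + 1\right)}{\left(-12 + 1\right) \left(122 + 1\right)} + 92\right)^{2} = \left(\frac{-2 + 1 \cdot 123}{\left(-11\right) 123} + 92\right)^{2} = \left(\left(- \frac{1}{11}\right) \frac{1}{123} \left(-2 + 123\right) + 92\right)^{2} = \left(\left(- \frac{1}{11}\right) \frac{1}{123} \cdot 121 + 92\right)^{2} = \left(- \frac{11}{123} + 92\right)^{2} = \left(\frac{11305}{123}\right)^{2} = \frac{127803025}{15129}$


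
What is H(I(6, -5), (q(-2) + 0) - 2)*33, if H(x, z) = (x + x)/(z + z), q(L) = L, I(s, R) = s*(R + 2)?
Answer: 297/2 ≈ 148.50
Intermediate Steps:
I(s, R) = s*(2 + R)
H(x, z) = x/z (H(x, z) = (2*x)/((2*z)) = (2*x)*(1/(2*z)) = x/z)
H(I(6, -5), (q(-2) + 0) - 2)*33 = ((6*(2 - 5))/((-2 + 0) - 2))*33 = ((6*(-3))/(-2 - 2))*33 = -18/(-4)*33 = -18*(-¼)*33 = (9/2)*33 = 297/2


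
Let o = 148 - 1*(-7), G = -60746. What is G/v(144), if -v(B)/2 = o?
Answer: 30373/155 ≈ 195.95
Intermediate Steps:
o = 155 (o = 148 + 7 = 155)
v(B) = -310 (v(B) = -2*155 = -310)
G/v(144) = -60746/(-310) = -60746*(-1/310) = 30373/155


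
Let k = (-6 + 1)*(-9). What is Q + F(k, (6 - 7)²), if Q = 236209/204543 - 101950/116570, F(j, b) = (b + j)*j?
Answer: 4936288716998/2384357751 ≈ 2070.3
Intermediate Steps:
k = 45 (k = -5*(-9) = 45)
F(j, b) = j*(b + j)
Q = 668172428/2384357751 (Q = 236209*(1/204543) - 101950*1/116570 = 236209/204543 - 10195/11657 = 668172428/2384357751 ≈ 0.28023)
Q + F(k, (6 - 7)²) = 668172428/2384357751 + 45*((6 - 7)² + 45) = 668172428/2384357751 + 45*((-1)² + 45) = 668172428/2384357751 + 45*(1 + 45) = 668172428/2384357751 + 45*46 = 668172428/2384357751 + 2070 = 4936288716998/2384357751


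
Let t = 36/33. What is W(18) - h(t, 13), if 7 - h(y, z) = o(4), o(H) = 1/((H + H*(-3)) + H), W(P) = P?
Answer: 43/4 ≈ 10.750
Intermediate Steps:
t = 12/11 (t = 36*(1/33) = 12/11 ≈ 1.0909)
o(H) = -1/H (o(H) = 1/((H - 3*H) + H) = 1/(-2*H + H) = 1/(-H) = -1/H)
h(y, z) = 29/4 (h(y, z) = 7 - (-1)/4 = 7 - 1*(-¼) = 7 + ¼ = 29/4)
W(18) - h(t, 13) = 18 - 1*29/4 = 18 - 29/4 = 43/4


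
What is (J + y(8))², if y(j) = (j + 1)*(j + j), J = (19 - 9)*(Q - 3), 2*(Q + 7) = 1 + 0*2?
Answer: 2401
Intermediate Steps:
Q = -13/2 (Q = -7 + (1 + 0*2)/2 = -7 + (1 + 0)/2 = -7 + (½)*1 = -7 + ½ = -13/2 ≈ -6.5000)
J = -95 (J = (19 - 9)*(-13/2 - 3) = 10*(-19/2) = -95)
y(j) = 2*j*(1 + j) (y(j) = (1 + j)*(2*j) = 2*j*(1 + j))
(J + y(8))² = (-95 + 2*8*(1 + 8))² = (-95 + 2*8*9)² = (-95 + 144)² = 49² = 2401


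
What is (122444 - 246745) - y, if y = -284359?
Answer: 160058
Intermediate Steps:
(122444 - 246745) - y = (122444 - 246745) - 1*(-284359) = -124301 + 284359 = 160058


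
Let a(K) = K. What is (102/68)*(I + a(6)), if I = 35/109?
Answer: 2067/218 ≈ 9.4817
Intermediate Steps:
I = 35/109 (I = 35*(1/109) = 35/109 ≈ 0.32110)
(102/68)*(I + a(6)) = (102/68)*(35/109 + 6) = (102*(1/68))*(689/109) = (3/2)*(689/109) = 2067/218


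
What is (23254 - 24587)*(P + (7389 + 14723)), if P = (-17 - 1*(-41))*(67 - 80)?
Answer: -29059400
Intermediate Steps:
P = -312 (P = (-17 + 41)*(-13) = 24*(-13) = -312)
(23254 - 24587)*(P + (7389 + 14723)) = (23254 - 24587)*(-312 + (7389 + 14723)) = -1333*(-312 + 22112) = -1333*21800 = -29059400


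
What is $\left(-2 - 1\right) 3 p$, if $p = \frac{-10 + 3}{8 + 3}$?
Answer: $\frac{63}{11} \approx 5.7273$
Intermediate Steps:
$p = - \frac{7}{11} \approx -0.63636$
$\left(-2 - 1\right) 3 p = \left(-2 - 1\right) 3 \left(- \frac{7}{11}\right) = \left(-3\right) 3 \left(- \frac{7}{11}\right) = \left(-9\right) \left(- \frac{7}{11}\right) = \frac{63}{11}$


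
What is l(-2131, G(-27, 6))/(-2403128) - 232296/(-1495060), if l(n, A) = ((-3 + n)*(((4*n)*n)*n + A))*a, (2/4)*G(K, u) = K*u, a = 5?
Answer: -2756673726066740338/16039377445 ≈ -1.7187e+8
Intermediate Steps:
G(K, u) = 2*K*u (G(K, u) = 2*(K*u) = 2*K*u)
l(n, A) = 5*(-3 + n)*(A + 4*n³) (l(n, A) = ((-3 + n)*(((4*n)*n)*n + A))*5 = ((-3 + n)*((4*n²)*n + A))*5 = ((-3 + n)*(4*n³ + A))*5 = ((-3 + n)*(A + 4*n³))*5 = 5*(-3 + n)*(A + 4*n³))
l(-2131, G(-27, 6))/(-2403128) - 232296/(-1495060) = (-60*(-2131)³ - 30*(-27)*6 + 20*(-2131)⁴ + 5*(2*(-27)*6)*(-2131))/(-2403128) - 232296/(-1495060) = (-60*(-9677214091) - 15*(-324) + 20*20622143227921 + 5*(-324)*(-2131))*(-1/2403128) - 232296*(-1/1495060) = (580632845460 + 4860 + 412442864558420 + 3452220)*(-1/2403128) + 58074/373765 = 413023500860960*(-1/2403128) + 58074/373765 = -51627937607620/300391 + 58074/373765 = -2756673726066740338/16039377445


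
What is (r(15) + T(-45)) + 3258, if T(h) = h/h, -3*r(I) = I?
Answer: 3254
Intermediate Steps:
r(I) = -I/3
T(h) = 1
(r(15) + T(-45)) + 3258 = (-⅓*15 + 1) + 3258 = (-5 + 1) + 3258 = -4 + 3258 = 3254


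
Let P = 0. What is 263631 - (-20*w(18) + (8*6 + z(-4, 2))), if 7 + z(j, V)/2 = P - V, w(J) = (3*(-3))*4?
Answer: 262881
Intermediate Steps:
w(J) = -36 (w(J) = -9*4 = -36)
z(j, V) = -14 - 2*V (z(j, V) = -14 + 2*(0 - V) = -14 + 2*(-V) = -14 - 2*V)
263631 - (-20*w(18) + (8*6 + z(-4, 2))) = 263631 - (-20*(-36) + (8*6 + (-14 - 2*2))) = 263631 - (720 + (48 + (-14 - 4))) = 263631 - (720 + (48 - 18)) = 263631 - (720 + 30) = 263631 - 1*750 = 263631 - 750 = 262881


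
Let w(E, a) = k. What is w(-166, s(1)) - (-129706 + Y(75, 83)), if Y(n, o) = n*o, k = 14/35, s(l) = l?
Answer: 617407/5 ≈ 1.2348e+5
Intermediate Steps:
k = ⅖ (k = (1/35)*14 = ⅖ ≈ 0.40000)
w(E, a) = ⅖
w(-166, s(1)) - (-129706 + Y(75, 83)) = ⅖ - (-129706 + 75*83) = ⅖ - (-129706 + 6225) = ⅖ - 1*(-123481) = ⅖ + 123481 = 617407/5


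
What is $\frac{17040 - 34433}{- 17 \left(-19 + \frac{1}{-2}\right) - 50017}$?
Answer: $\frac{34786}{99371} \approx 0.35006$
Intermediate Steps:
$\frac{17040 - 34433}{- 17 \left(-19 + \frac{1}{-2}\right) - 50017} = - \frac{17393}{- 17 \left(-19 - \frac{1}{2}\right) - 50017} = - \frac{17393}{\left(-17\right) \left(- \frac{39}{2}\right) - 50017} = - \frac{17393}{\frac{663}{2} - 50017} = - \frac{17393}{- \frac{99371}{2}} = \left(-17393\right) \left(- \frac{2}{99371}\right) = \frac{34786}{99371}$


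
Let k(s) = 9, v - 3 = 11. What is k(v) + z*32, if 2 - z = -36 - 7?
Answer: 1449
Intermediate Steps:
v = 14 (v = 3 + 11 = 14)
z = 45 (z = 2 - (-36 - 7) = 2 - 1*(-43) = 2 + 43 = 45)
k(v) + z*32 = 9 + 45*32 = 9 + 1440 = 1449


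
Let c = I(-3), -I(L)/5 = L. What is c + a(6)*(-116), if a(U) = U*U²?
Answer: -25041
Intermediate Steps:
I(L) = -5*L
c = 15 (c = -5*(-3) = 15)
a(U) = U³
c + a(6)*(-116) = 15 + 6³*(-116) = 15 + 216*(-116) = 15 - 25056 = -25041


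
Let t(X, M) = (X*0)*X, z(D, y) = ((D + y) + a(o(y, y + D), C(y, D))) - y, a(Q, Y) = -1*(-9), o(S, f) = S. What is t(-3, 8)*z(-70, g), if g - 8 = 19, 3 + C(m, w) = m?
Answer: 0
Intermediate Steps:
C(m, w) = -3 + m
a(Q, Y) = 9
g = 27 (g = 8 + 19 = 27)
z(D, y) = 9 + D (z(D, y) = ((D + y) + 9) - y = (9 + D + y) - y = 9 + D)
t(X, M) = 0 (t(X, M) = 0*X = 0)
t(-3, 8)*z(-70, g) = 0*(9 - 70) = 0*(-61) = 0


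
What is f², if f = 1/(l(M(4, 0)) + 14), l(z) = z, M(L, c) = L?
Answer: 1/324 ≈ 0.0030864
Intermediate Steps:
f = 1/18 (f = 1/(4 + 14) = 1/18 ≈ 0.055556)
f² = (1/18)² = 1/324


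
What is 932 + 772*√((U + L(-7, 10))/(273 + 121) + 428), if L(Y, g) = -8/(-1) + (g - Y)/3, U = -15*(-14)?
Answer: 932 + 386*√598762194/591 ≈ 16914.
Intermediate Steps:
U = 210
L(Y, g) = 8 - Y/3 + g/3 (L(Y, g) = -8*(-1) + (g - Y)*(⅓) = 8 + (-Y/3 + g/3) = 8 - Y/3 + g/3)
932 + 772*√((U + L(-7, 10))/(273 + 121) + 428) = 932 + 772*√((210 + (8 - ⅓*(-7) + (⅓)*10))/(273 + 121) + 428) = 932 + 772*√((210 + (8 + 7/3 + 10/3))/394 + 428) = 932 + 772*√((210 + 41/3)*(1/394) + 428) = 932 + 772*√((671/3)*(1/394) + 428) = 932 + 772*√(671/1182 + 428) = 932 + 772*√(506567/1182) = 932 + 772*(√598762194/1182) = 932 + 386*√598762194/591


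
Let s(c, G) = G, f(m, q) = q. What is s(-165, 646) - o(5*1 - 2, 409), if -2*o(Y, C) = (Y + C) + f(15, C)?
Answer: 2113/2 ≈ 1056.5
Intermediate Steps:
o(Y, C) = -C - Y/2 (o(Y, C) = -((Y + C) + C)/2 = -((C + Y) + C)/2 = -(Y + 2*C)/2 = -C - Y/2)
s(-165, 646) - o(5*1 - 2, 409) = 646 - (-1*409 - (5*1 - 2)/2) = 646 - (-409 - (5 - 2)/2) = 646 - (-409 - ½*3) = 646 - (-409 - 3/2) = 646 - 1*(-821/2) = 646 + 821/2 = 2113/2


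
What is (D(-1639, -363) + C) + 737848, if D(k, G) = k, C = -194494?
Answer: 541715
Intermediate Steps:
(D(-1639, -363) + C) + 737848 = (-1639 - 194494) + 737848 = -196133 + 737848 = 541715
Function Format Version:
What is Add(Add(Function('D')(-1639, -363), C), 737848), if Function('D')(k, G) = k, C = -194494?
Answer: 541715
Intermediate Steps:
Add(Add(Function('D')(-1639, -363), C), 737848) = Add(Add(-1639, -194494), 737848) = Add(-196133, 737848) = 541715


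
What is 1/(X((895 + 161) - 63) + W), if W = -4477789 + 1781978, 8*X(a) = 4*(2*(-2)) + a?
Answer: -8/21565511 ≈ -3.7096e-7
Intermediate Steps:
X(a) = -2 + a/8 (X(a) = (4*(2*(-2)) + a)/8 = (4*(-4) + a)/8 = (-16 + a)/8 = -2 + a/8)
W = -2695811
1/(X((895 + 161) - 63) + W) = 1/((-2 + ((895 + 161) - 63)/8) - 2695811) = 1/((-2 + (1056 - 63)/8) - 2695811) = 1/((-2 + (1/8)*993) - 2695811) = 1/((-2 + 993/8) - 2695811) = 1/(977/8 - 2695811) = 1/(-21565511/8) = -8/21565511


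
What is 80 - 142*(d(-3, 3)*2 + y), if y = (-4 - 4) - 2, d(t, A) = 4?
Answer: 364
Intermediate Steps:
y = -10 (y = -8 - 2 = -10)
80 - 142*(d(-3, 3)*2 + y) = 80 - 142*(4*2 - 10) = 80 - 142*(8 - 10) = 80 - 142*(-2) = 80 + 284 = 364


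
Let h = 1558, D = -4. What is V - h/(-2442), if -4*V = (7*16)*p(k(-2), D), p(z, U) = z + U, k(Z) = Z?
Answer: 205907/1221 ≈ 168.64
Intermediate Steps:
p(z, U) = U + z
V = 168 (V = -7*16*(-4 - 2)/4 = -28*(-6) = -1/4*(-672) = 168)
V - h/(-2442) = 168 - 1558/(-2442) = 168 - 1558*(-1)/2442 = 168 - 1*(-779/1221) = 168 + 779/1221 = 205907/1221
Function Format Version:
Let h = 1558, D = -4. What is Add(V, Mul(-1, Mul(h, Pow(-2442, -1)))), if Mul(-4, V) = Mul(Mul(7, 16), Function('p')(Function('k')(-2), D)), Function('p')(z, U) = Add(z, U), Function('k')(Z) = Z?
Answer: Rational(205907, 1221) ≈ 168.64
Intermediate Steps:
Function('p')(z, U) = Add(U, z)
V = 168 (V = Mul(Rational(-1, 4), Mul(Mul(7, 16), Add(-4, -2))) = Mul(Rational(-1, 4), Mul(112, -6)) = Mul(Rational(-1, 4), -672) = 168)
Add(V, Mul(-1, Mul(h, Pow(-2442, -1)))) = Add(168, Mul(-1, Mul(1558, Pow(-2442, -1)))) = Add(168, Mul(-1, Mul(1558, Rational(-1, 2442)))) = Add(168, Mul(-1, Rational(-779, 1221))) = Add(168, Rational(779, 1221)) = Rational(205907, 1221)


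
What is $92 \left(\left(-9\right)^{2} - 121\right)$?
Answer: $-3680$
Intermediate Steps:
$92 \left(\left(-9\right)^{2} - 121\right) = 92 \left(81 - 121\right) = 92 \left(-40\right) = -3680$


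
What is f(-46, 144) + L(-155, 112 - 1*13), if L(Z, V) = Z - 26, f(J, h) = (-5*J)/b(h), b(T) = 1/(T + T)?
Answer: 66059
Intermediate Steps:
b(T) = 1/(2*T)
f(J, h) = -10*J*h (f(J, h) = (-5*J)/((1/(2*h))) = (-5*J)*(2*h) = -10*J*h)
L(Z, V) = -26 + Z
f(-46, 144) + L(-155, 112 - 1*13) = -10*(-46)*144 + (-26 - 155) = 66240 - 181 = 66059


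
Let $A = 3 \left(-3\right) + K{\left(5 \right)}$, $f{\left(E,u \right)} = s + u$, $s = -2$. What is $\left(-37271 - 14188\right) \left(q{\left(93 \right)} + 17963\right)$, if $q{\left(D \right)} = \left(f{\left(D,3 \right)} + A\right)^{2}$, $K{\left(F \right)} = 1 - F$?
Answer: $-931768113$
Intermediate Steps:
$f{\left(E,u \right)} = -2 + u$
$A = -13$ ($A = 3 \left(-3\right) + \left(1 - 5\right) = -9 + \left(1 - 5\right) = -9 - 4 = -13$)
$q{\left(D \right)} = 144$ ($q{\left(D \right)} = \left(\left(-2 + 3\right) - 13\right)^{2} = \left(1 - 13\right)^{2} = \left(-12\right)^{2} = 144$)
$\left(-37271 - 14188\right) \left(q{\left(93 \right)} + 17963\right) = \left(-37271 - 14188\right) \left(144 + 17963\right) = \left(-51459\right) 18107 = -931768113$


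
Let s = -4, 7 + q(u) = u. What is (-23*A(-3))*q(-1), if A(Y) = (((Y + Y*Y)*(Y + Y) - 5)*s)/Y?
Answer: -30176/3 ≈ -10059.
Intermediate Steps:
q(u) = -7 + u
A(Y) = (20 - 8*Y*(Y + Y²))/Y (A(Y) = (((Y + Y*Y)*(Y + Y) - 5)*(-4))/Y = (((Y + Y²)*(2*Y) - 5)*(-4))/Y = ((2*Y*(Y + Y²) - 5)*(-4))/Y = ((-5 + 2*Y*(Y + Y²))*(-4))/Y = (20 - 8*Y*(Y + Y²))/Y)
(-23*A(-3))*q(-1) = (-92*(5 - 2*(-3)²*(1 - 3))/(-3))*(-7 - 1) = -92*(-1)*(5 - 2*9*(-2))/3*(-8) = -92*(-1)*(5 + 36)/3*(-8) = -92*(-1)*41/3*(-8) = -23*(-164/3)*(-8) = (3772/3)*(-8) = -30176/3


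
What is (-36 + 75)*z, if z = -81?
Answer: -3159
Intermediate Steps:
(-36 + 75)*z = (-36 + 75)*(-81) = 39*(-81) = -3159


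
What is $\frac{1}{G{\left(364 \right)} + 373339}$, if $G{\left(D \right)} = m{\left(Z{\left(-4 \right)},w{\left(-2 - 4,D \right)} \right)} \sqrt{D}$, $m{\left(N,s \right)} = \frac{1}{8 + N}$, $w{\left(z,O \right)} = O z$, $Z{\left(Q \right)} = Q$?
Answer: $\frac{1493356}{557528035593} - \frac{2 \sqrt{91}}{557528035593} \approx 2.6785 \cdot 10^{-6}$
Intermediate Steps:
$G{\left(D \right)} = \frac{\sqrt{D}}{4}$ ($G{\left(D \right)} = \frac{\sqrt{D}}{8 - 4} = \frac{\sqrt{D}}{4}$)
$\frac{1}{G{\left(364 \right)} + 373339} = \frac{1}{\frac{\sqrt{364}}{4} + 373339} = \frac{1}{\frac{2 \sqrt{91}}{4} + 373339} = \frac{1}{\frac{\sqrt{91}}{2} + 373339} = \frac{1}{373339 + \frac{\sqrt{91}}{2}}$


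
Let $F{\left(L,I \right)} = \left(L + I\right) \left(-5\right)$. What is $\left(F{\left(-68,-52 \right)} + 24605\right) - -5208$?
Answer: $30413$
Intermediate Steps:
$F{\left(L,I \right)} = - 5 I - 5 L$ ($F{\left(L,I \right)} = \left(I + L\right) \left(-5\right) = - 5 I - 5 L$)
$\left(F{\left(-68,-52 \right)} + 24605\right) - -5208 = \left(\left(\left(-5\right) \left(-52\right) - -340\right) + 24605\right) - -5208 = \left(\left(260 + 340\right) + 24605\right) + 5208 = \left(600 + 24605\right) + 5208 = 25205 + 5208 = 30413$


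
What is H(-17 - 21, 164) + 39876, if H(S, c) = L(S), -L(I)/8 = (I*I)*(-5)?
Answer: 97636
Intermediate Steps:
L(I) = 40*I² (L(I) = -8*I*I*(-5) = -8*I²*(-5) = -(-40)*I² = 40*I²)
H(S, c) = 40*S²
H(-17 - 21, 164) + 39876 = 40*(-17 - 21)² + 39876 = 40*(-38)² + 39876 = 40*1444 + 39876 = 57760 + 39876 = 97636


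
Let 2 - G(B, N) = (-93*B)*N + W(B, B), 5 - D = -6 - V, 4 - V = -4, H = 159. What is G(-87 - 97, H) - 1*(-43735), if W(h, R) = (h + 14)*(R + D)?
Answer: -2705121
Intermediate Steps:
V = 8 (V = 4 - 1*(-4) = 4 + 4 = 8)
D = 19 (D = 5 - (-6 - 1*8) = 5 - (-6 - 8) = 5 - 1*(-14) = 5 + 14 = 19)
W(h, R) = (14 + h)*(19 + R) (W(h, R) = (h + 14)*(R + 19) = (14 + h)*(19 + R))
G(B, N) = -264 - B**2 - 33*B + 93*B*N (G(B, N) = 2 - ((-93*B)*N + (266 + 14*B + 19*B + B*B)) = 2 - (-93*B*N + (266 + 14*B + 19*B + B**2)) = 2 - (-93*B*N + (266 + B**2 + 33*B)) = 2 - (266 + B**2 + 33*B - 93*B*N) = 2 + (-266 - B**2 - 33*B + 93*B*N) = -264 - B**2 - 33*B + 93*B*N)
G(-87 - 97, H) - 1*(-43735) = (-264 - (-87 - 97)**2 - 33*(-87 - 97) + 93*(-87 - 97)*159) - 1*(-43735) = (-264 - 1*(-184)**2 - 33*(-184) + 93*(-184)*159) + 43735 = (-264 - 1*33856 + 6072 - 2720808) + 43735 = (-264 - 33856 + 6072 - 2720808) + 43735 = -2748856 + 43735 = -2705121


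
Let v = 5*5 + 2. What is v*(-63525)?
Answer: -1715175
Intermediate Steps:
v = 27 (v = 25 + 2 = 27)
v*(-63525) = 27*(-63525) = -1715175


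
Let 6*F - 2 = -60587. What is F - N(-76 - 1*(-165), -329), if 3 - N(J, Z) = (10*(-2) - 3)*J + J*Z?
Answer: -82857/2 ≈ -41429.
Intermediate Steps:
F = -20195/2 (F = 1/3 + (1/6)*(-60587) = 1/3 - 60587/6 = -20195/2 ≈ -10098.)
N(J, Z) = 3 + 23*J - J*Z (N(J, Z) = 3 - ((10*(-2) - 3)*J + J*Z) = 3 - ((-20 - 3)*J + J*Z) = 3 - (-23*J + J*Z) = 3 + (23*J - J*Z) = 3 + 23*J - J*Z)
F - N(-76 - 1*(-165), -329) = -20195/2 - (3 + 23*(-76 - 1*(-165)) - 1*(-76 - 1*(-165))*(-329)) = -20195/2 - (3 + 23*(-76 + 165) - 1*(-76 + 165)*(-329)) = -20195/2 - (3 + 23*89 - 1*89*(-329)) = -20195/2 - (3 + 2047 + 29281) = -20195/2 - 1*31331 = -20195/2 - 31331 = -82857/2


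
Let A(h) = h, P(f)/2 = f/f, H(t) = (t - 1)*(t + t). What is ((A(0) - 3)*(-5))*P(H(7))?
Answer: 30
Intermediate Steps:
H(t) = 2*t*(-1 + t) (H(t) = (-1 + t)*(2*t) = 2*t*(-1 + t))
P(f) = 2 (P(f) = 2*(f/f) = 2*1 = 2)
((A(0) - 3)*(-5))*P(H(7)) = ((0 - 3)*(-5))*2 = -3*(-5)*2 = 15*2 = 30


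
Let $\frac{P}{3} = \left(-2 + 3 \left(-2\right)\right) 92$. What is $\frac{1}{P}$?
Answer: $- \frac{1}{2208} \approx -0.0004529$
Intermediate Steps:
$P = -2208$ ($P = 3 \left(-2 + 3 \left(-2\right)\right) 92 = 3 \left(-2 - 6\right) 92 = 3 \left(\left(-8\right) 92\right) = 3 \left(-736\right) = -2208$)
$\frac{1}{P} = \frac{1}{-2208} = - \frac{1}{2208}$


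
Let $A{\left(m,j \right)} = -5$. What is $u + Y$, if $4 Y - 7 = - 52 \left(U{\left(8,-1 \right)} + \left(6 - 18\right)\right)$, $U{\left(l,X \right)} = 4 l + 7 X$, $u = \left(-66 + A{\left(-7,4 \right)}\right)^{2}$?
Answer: $\frac{19495}{4} \approx 4873.8$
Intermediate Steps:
$u = 5041$ ($u = \left(-66 - 5\right)^{2} = \left(-71\right)^{2} = 5041$)
$Y = - \frac{669}{4}$ ($Y = \frac{7}{4} + \frac{\left(-52\right) \left(\left(4 \cdot 8 + 7 \left(-1\right)\right) + \left(6 - 18\right)\right)}{4} = \frac{7}{4} + \frac{\left(-52\right) \left(\left(32 - 7\right) - 12\right)}{4} = \frac{7}{4} + \frac{\left(-52\right) \left(25 - 12\right)}{4} = \frac{7}{4} + \frac{\left(-52\right) 13}{4} = \frac{7}{4} + \frac{1}{4} \left(-676\right) = \frac{7}{4} - 169 = - \frac{669}{4} \approx -167.25$)
$u + Y = 5041 - \frac{669}{4} = \frac{19495}{4}$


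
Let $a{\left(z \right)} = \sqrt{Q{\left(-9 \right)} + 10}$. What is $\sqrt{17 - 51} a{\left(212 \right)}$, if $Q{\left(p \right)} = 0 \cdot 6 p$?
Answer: $2 i \sqrt{85} \approx 18.439 i$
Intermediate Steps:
$Q{\left(p \right)} = 0$ ($Q{\left(p \right)} = 0 p = 0$)
$a{\left(z \right)} = \sqrt{10}$ ($a{\left(z \right)} = \sqrt{0 + 10} = \sqrt{10}$)
$\sqrt{17 - 51} a{\left(212 \right)} = \sqrt{17 - 51} \sqrt{10} = \sqrt{-34} \sqrt{10} = i \sqrt{34} \sqrt{10} = 2 i \sqrt{85}$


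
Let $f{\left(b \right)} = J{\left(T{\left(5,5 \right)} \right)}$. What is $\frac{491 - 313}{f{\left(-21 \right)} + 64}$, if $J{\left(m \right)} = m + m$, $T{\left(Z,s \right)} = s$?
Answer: $\frac{89}{37} \approx 2.4054$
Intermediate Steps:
$J{\left(m \right)} = 2 m$
$f{\left(b \right)} = 10$ ($f{\left(b \right)} = 2 \cdot 5 = 10$)
$\frac{491 - 313}{f{\left(-21 \right)} + 64} = \frac{491 - 313}{10 + 64} = \frac{178}{74} = 178 \cdot \frac{1}{74} = \frac{89}{37}$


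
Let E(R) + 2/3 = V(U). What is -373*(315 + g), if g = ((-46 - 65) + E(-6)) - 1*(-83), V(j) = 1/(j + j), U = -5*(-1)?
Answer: -3205189/30 ≈ -1.0684e+5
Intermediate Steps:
U = 5
V(j) = 1/(2*j)
E(R) = -17/30 (E(R) = -2/3 + (1/2)/5 = -2/3 + (1/2)*(1/5) = -2/3 + 1/10 = -17/30)
g = -857/30 (g = ((-46 - 65) - 17/30) - 1*(-83) = (-111 - 17/30) + 83 = -3347/30 + 83 = -857/30 ≈ -28.567)
-373*(315 + g) = -373*(315 - 857/30) = -373*8593/30 = -3205189/30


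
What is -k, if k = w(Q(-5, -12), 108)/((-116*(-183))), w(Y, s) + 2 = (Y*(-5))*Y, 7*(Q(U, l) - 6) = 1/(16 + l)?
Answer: 144373/16642752 ≈ 0.0086748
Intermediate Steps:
Q(U, l) = 6 + 1/(7*(16 + l))
w(Y, s) = -2 - 5*Y² (w(Y, s) = -2 + (Y*(-5))*Y = -2 + (-5*Y)*Y = -2 - 5*Y²)
k = -144373/16642752 (k = (-2 - 5*(673 + 42*(-12))²/(49*(16 - 12)²))/((-116*(-183))) = (-2 - 5*(673 - 504)²/784)/21228 = (-2 - 5*((⅐)*(¼)*169)²)*(1/21228) = (-2 - 5*(169/28)²)*(1/21228) = (-2 - 5*28561/784)*(1/21228) = (-2 - 142805/784)*(1/21228) = -144373/784*1/21228 = -144373/16642752 ≈ -0.0086748)
-k = -1*(-144373/16642752) = 144373/16642752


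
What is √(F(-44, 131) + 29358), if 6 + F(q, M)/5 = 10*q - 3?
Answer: √27113 ≈ 164.66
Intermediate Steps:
F(q, M) = -45 + 50*q (F(q, M) = -30 + 5*(10*q - 3) = -30 + 5*(-3 + 10*q) = -30 + (-15 + 50*q) = -45 + 50*q)
√(F(-44, 131) + 29358) = √((-45 + 50*(-44)) + 29358) = √((-45 - 2200) + 29358) = √(-2245 + 29358) = √27113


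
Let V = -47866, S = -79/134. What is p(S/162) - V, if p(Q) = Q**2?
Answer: 22556242884865/471237264 ≈ 47866.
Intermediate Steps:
S = -79/134 (S = -79*1/134 = -79/134 ≈ -0.58955)
p(S/162) - V = (-79/134/162)**2 - 1*(-47866) = (-79/134*1/162)**2 + 47866 = (-79/21708)**2 + 47866 = 6241/471237264 + 47866 = 22556242884865/471237264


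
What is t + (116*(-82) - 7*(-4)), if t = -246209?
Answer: -255693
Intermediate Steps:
t + (116*(-82) - 7*(-4)) = -246209 + (116*(-82) - 7*(-4)) = -246209 + (-9512 + 28) = -246209 - 9484 = -255693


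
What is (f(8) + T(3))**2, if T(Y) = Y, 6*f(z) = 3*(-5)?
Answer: 1/4 ≈ 0.25000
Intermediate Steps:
f(z) = -5/2 (f(z) = (3*(-5))/6 = (1/6)*(-15) = -5/2)
(f(8) + T(3))**2 = (-5/2 + 3)**2 = (1/2)**2 = 1/4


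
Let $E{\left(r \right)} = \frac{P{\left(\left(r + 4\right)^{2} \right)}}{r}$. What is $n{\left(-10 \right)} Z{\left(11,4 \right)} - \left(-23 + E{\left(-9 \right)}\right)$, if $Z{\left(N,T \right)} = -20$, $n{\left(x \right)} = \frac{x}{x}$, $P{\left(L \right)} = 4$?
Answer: $\frac{31}{9} \approx 3.4444$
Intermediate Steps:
$E{\left(r \right)} = \frac{4}{r}$
$n{\left(x \right)} = 1$
$n{\left(-10 \right)} Z{\left(11,4 \right)} - \left(-23 + E{\left(-9 \right)}\right) = 1 \left(-20\right) + \left(23 - \frac{4}{-9}\right) = -20 + \left(23 - 4 \left(- \frac{1}{9}\right)\right) = -20 + \left(23 - - \frac{4}{9}\right) = -20 + \left(23 + \frac{4}{9}\right) = -20 + \frac{211}{9} = \frac{31}{9}$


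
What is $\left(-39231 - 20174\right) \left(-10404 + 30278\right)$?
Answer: $-1180614970$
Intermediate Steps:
$\left(-39231 - 20174\right) \left(-10404 + 30278\right) = \left(-39231 - 20174\right) 19874 = \left(-59405\right) 19874 = -1180614970$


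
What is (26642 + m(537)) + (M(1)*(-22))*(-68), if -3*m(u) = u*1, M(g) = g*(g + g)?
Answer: 29455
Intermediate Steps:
M(g) = 2*g² (M(g) = g*(2*g) = 2*g²)
m(u) = -u/3
(26642 + m(537)) + (M(1)*(-22))*(-68) = (26642 - ⅓*537) + ((2*1²)*(-22))*(-68) = (26642 - 179) + ((2*1)*(-22))*(-68) = 26463 + (2*(-22))*(-68) = 26463 - 44*(-68) = 26463 + 2992 = 29455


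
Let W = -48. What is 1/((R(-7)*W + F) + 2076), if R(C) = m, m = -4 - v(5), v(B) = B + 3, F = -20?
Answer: 1/2632 ≈ 0.00037994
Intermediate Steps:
v(B) = 3 + B
m = -12 (m = -4 - (3 + 5) = -4 - 1*8 = -4 - 8 = -12)
R(C) = -12
1/((R(-7)*W + F) + 2076) = 1/((-12*(-48) - 20) + 2076) = 1/((576 - 20) + 2076) = 1/(556 + 2076) = 1/2632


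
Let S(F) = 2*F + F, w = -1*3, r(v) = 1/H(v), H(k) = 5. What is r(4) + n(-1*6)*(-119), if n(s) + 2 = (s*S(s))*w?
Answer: 193971/5 ≈ 38794.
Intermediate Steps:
r(v) = ⅕ (r(v) = 1/5 = ⅕)
w = -3
S(F) = 3*F
n(s) = -2 - 9*s² (n(s) = -2 + (s*(3*s))*(-3) = -2 + (3*s²)*(-3) = -2 - 9*s²)
r(4) + n(-1*6)*(-119) = ⅕ + (-2 - 9*(-1*6)²)*(-119) = ⅕ + (-2 - 9*(-6)²)*(-119) = ⅕ + (-2 - 9*36)*(-119) = ⅕ + (-2 - 324)*(-119) = ⅕ - 326*(-119) = ⅕ + 38794 = 193971/5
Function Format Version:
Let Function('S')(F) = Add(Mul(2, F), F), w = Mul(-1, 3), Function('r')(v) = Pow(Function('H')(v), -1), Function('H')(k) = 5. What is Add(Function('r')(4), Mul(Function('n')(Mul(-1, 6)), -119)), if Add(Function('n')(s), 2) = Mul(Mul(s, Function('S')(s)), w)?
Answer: Rational(193971, 5) ≈ 38794.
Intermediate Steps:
Function('r')(v) = Rational(1, 5) (Function('r')(v) = Pow(5, -1) = Rational(1, 5))
w = -3
Function('S')(F) = Mul(3, F)
Function('n')(s) = Add(-2, Mul(-9, Pow(s, 2))) (Function('n')(s) = Add(-2, Mul(Mul(s, Mul(3, s)), -3)) = Add(-2, Mul(Mul(3, Pow(s, 2)), -3)) = Add(-2, Mul(-9, Pow(s, 2))))
Add(Function('r')(4), Mul(Function('n')(Mul(-1, 6)), -119)) = Add(Rational(1, 5), Mul(Add(-2, Mul(-9, Pow(Mul(-1, 6), 2))), -119)) = Add(Rational(1, 5), Mul(Add(-2, Mul(-9, Pow(-6, 2))), -119)) = Add(Rational(1, 5), Mul(Add(-2, Mul(-9, 36)), -119)) = Add(Rational(1, 5), Mul(Add(-2, -324), -119)) = Add(Rational(1, 5), Mul(-326, -119)) = Add(Rational(1, 5), 38794) = Rational(193971, 5)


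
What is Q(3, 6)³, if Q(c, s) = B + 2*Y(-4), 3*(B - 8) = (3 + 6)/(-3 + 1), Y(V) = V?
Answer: -27/8 ≈ -3.3750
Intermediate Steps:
B = 13/2 (B = 8 + ((3 + 6)/(-3 + 1))/3 = 8 + (9/(-2))/3 = 8 + (9*(-½))/3 = 8 + (⅓)*(-9/2) = 8 - 3/2 = 13/2 ≈ 6.5000)
Q(c, s) = -3/2 (Q(c, s) = 13/2 + 2*(-4) = 13/2 - 8 = -3/2)
Q(3, 6)³ = (-3/2)³ = -27/8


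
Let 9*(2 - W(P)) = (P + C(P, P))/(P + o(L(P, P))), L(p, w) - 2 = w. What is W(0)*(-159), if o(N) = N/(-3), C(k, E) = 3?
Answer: -795/2 ≈ -397.50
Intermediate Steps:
L(p, w) = 2 + w
o(N) = -N/3 (o(N) = N*(-1/3) = -N/3)
W(P) = 2 - (3 + P)/(9*(-2/3 + 2*P/3)) (W(P) = 2 - (P + 3)/(9*(P - (2 + P)/3)) = 2 - (3 + P)/(9*(P + (-2/3 - P/3))) = 2 - (3 + P)/(9*(-2/3 + 2*P/3)))
W(0)*(-159) = ((-15 + 11*0)/(6*(-1 + 0)))*(-159) = ((1/6)*(-15 + 0)/(-1))*(-159) = ((1/6)*(-1)*(-15))*(-159) = (5/2)*(-159) = -795/2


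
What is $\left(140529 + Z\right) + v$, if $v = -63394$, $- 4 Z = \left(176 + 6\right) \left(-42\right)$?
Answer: $79046$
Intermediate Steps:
$Z = 1911$ ($Z = - \frac{\left(176 + 6\right) \left(-42\right)}{4} = - \frac{182 \left(-42\right)}{4} = \left(- \frac{1}{4}\right) \left(-7644\right) = 1911$)
$\left(140529 + Z\right) + v = \left(140529 + 1911\right) - 63394 = 142440 - 63394 = 79046$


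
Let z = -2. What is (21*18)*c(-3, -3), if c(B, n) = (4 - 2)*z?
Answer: -1512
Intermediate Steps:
c(B, n) = -4 (c(B, n) = (4 - 2)*(-2) = 2*(-2) = -4)
(21*18)*c(-3, -3) = (21*18)*(-4) = 378*(-4) = -1512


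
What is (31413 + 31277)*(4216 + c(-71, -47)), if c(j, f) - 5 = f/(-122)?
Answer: 16142957105/61 ≈ 2.6464e+8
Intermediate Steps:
c(j, f) = 5 - f/122 (c(j, f) = 5 + f/(-122) = 5 + f*(-1/122) = 5 - f/122)
(31413 + 31277)*(4216 + c(-71, -47)) = (31413 + 31277)*(4216 + (5 - 1/122*(-47))) = 62690*(4216 + (5 + 47/122)) = 62690*(4216 + 657/122) = 62690*(515009/122) = 16142957105/61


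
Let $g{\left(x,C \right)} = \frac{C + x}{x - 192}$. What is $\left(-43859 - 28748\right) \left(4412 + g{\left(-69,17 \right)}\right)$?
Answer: $- \frac{83613059488}{261} \approx -3.2036 \cdot 10^{8}$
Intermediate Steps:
$g{\left(x,C \right)} = \frac{C + x}{-192 + x}$
$\left(-43859 - 28748\right) \left(4412 + g{\left(-69,17 \right)}\right) = \left(-43859 - 28748\right) \left(4412 + \frac{17 - 69}{-192 - 69}\right) = - 72607 \left(4412 + \frac{1}{-261} \left(-52\right)\right) = - 72607 \left(4412 - - \frac{52}{261}\right) = - 72607 \left(4412 + \frac{52}{261}\right) = \left(-72607\right) \frac{1151584}{261} = - \frac{83613059488}{261}$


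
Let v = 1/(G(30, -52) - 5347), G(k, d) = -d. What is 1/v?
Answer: -5295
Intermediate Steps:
v = -1/5295 (v = 1/(-1*(-52) - 5347) = 1/(52 - 5347) = 1/(-5295) = -1/5295 ≈ -0.00018886)
1/v = 1/(-1/5295) = -5295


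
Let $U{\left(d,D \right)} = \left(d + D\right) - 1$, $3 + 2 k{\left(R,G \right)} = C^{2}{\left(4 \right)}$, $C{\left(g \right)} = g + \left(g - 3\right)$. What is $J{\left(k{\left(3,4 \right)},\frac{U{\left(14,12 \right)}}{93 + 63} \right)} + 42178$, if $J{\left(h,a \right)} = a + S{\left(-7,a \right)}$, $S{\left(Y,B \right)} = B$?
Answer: $\frac{3289909}{78} \approx 42178.0$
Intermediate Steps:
$C{\left(g \right)} = -3 + 2 g$ ($C{\left(g \right)} = g + \left(g - 3\right) = g + \left(-3 + g\right) = -3 + 2 g$)
$k{\left(R,G \right)} = 11$ ($k{\left(R,G \right)} = - \frac{3}{2} + \frac{\left(-3 + 2 \cdot 4\right)^{2}}{2} = - \frac{3}{2} + \frac{\left(-3 + 8\right)^{2}}{2} = - \frac{3}{2} + \frac{5^{2}}{2} = - \frac{3}{2} + \frac{1}{2} \cdot 25 = - \frac{3}{2} + \frac{25}{2} = 11$)
$U{\left(d,D \right)} = -1 + D + d$ ($U{\left(d,D \right)} = \left(D + d\right) - 1 = -1 + D + d$)
$J{\left(h,a \right)} = 2 a$ ($J{\left(h,a \right)} = a + a = 2 a$)
$J{\left(k{\left(3,4 \right)},\frac{U{\left(14,12 \right)}}{93 + 63} \right)} + 42178 = 2 \frac{-1 + 12 + 14}{93 + 63} + 42178 = 2 \cdot \frac{25}{156} + 42178 = \frac{25}{78} + 42178 = \frac{3289909}{78}$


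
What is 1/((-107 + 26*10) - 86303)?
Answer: -1/86150 ≈ -1.1608e-5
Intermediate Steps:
1/((-107 + 26*10) - 86303) = 1/((-107 + 260) - 86303) = 1/(153 - 86303) = 1/(-86150) = -1/86150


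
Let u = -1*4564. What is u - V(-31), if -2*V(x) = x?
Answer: -9159/2 ≈ -4579.5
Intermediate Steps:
V(x) = -x/2
u = -4564
u - V(-31) = -4564 - (-1)*(-31)/2 = -4564 - 1*31/2 = -4564 - 31/2 = -9159/2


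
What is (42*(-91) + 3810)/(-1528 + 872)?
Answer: 3/164 ≈ 0.018293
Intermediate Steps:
(42*(-91) + 3810)/(-1528 + 872) = (-3822 + 3810)/(-656) = -12*(-1/656) = 3/164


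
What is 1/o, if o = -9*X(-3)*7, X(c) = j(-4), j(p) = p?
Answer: 1/252 ≈ 0.0039683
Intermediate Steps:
X(c) = -4
o = 252 (o = -9*(-4)*7 = 36*7 = 252)
1/o = 1/252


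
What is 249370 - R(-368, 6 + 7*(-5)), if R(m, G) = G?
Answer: 249399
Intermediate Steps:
249370 - R(-368, 6 + 7*(-5)) = 249370 - (6 + 7*(-5)) = 249370 - (6 - 35) = 249370 - 1*(-29) = 249370 + 29 = 249399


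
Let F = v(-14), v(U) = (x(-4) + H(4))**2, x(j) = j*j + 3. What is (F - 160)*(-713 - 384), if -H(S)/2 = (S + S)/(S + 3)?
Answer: -6416353/49 ≈ -1.3095e+5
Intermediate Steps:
H(S) = -4*S/(3 + S) (H(S) = -2*(S + S)/(S + 3) = -2*2*S/(3 + S) = -4*S/(3 + S))
x(j) = 3 + j**2 (x(j) = j**2 + 3 = 3 + j**2)
v(U) = 13689/49 (v(U) = ((3 + (-4)**2) - 4*4/(3 + 4))**2 = ((3 + 16) - 4*4/7)**2 = (19 - 4*4*1/7)**2 = (19 - 16/7)**2 = (117/7)**2 = 13689/49)
F = 13689/49 ≈ 279.37
(F - 160)*(-713 - 384) = (13689/49 - 160)*(-713 - 384) = (5849/49)*(-1097) = -6416353/49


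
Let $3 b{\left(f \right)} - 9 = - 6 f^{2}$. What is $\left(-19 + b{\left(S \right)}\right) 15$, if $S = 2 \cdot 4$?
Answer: $-2160$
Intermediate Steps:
$S = 8$
$b{\left(f \right)} = 3 - 2 f^{2}$ ($b{\left(f \right)} = 3 + \frac{\left(-6\right) f^{2}}{3} = 3 - 2 f^{2}$)
$\left(-19 + b{\left(S \right)}\right) 15 = \left(-19 + \left(3 - 2 \cdot 8^{2}\right)\right) 15 = \left(-19 + \left(3 - 128\right)\right) 15 = \left(-19 - 125\right) 15 = \left(-144\right) 15 = -2160$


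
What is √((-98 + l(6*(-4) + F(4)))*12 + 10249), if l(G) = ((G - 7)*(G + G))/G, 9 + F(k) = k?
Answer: √8209 ≈ 90.604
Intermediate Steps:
F(k) = -9 + k
l(G) = -14 + 2*G (l(G) = ((-7 + G)*(2*G))/G = (2*G*(-7 + G))/G = -14 + 2*G)
√((-98 + l(6*(-4) + F(4)))*12 + 10249) = √((-98 + (-14 + 2*(6*(-4) + (-9 + 4))))*12 + 10249) = √((-98 + (-14 + 2*(-24 - 5)))*12 + 10249) = √((-98 + (-14 + 2*(-29)))*12 + 10249) = √((-98 + (-14 - 58))*12 + 10249) = √((-98 - 72)*12 + 10249) = √(-170*12 + 10249) = √(-2040 + 10249) = √8209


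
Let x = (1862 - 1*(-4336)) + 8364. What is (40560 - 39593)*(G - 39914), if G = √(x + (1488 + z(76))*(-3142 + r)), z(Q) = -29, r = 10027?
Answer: -38596838 + 2901*√1117753 ≈ -3.5530e+7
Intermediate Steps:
x = 14562 (x = (1862 + 4336) + 8364 = 6198 + 8364 = 14562)
G = 3*√1117753 (G = √(14562 + (1488 - 29)*(-3142 + 10027)) = √(14562 + 1459*6885) = √(14562 + 10045215) = √10059777 = 3*√1117753 ≈ 3171.7)
(40560 - 39593)*(G - 39914) = (40560 - 39593)*(3*√1117753 - 39914) = 967*(-39914 + 3*√1117753) = -38596838 + 2901*√1117753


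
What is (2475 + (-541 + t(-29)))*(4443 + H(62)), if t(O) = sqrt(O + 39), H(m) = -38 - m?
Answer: 8399362 + 4343*sqrt(10) ≈ 8.4131e+6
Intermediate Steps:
t(O) = sqrt(39 + O)
(2475 + (-541 + t(-29)))*(4443 + H(62)) = (2475 + (-541 + sqrt(39 - 29)))*(4443 + (-38 - 1*62)) = (2475 + (-541 + sqrt(10)))*(4443 + (-38 - 62)) = (1934 + sqrt(10))*(4443 - 100) = (1934 + sqrt(10))*4343 = 8399362 + 4343*sqrt(10)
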